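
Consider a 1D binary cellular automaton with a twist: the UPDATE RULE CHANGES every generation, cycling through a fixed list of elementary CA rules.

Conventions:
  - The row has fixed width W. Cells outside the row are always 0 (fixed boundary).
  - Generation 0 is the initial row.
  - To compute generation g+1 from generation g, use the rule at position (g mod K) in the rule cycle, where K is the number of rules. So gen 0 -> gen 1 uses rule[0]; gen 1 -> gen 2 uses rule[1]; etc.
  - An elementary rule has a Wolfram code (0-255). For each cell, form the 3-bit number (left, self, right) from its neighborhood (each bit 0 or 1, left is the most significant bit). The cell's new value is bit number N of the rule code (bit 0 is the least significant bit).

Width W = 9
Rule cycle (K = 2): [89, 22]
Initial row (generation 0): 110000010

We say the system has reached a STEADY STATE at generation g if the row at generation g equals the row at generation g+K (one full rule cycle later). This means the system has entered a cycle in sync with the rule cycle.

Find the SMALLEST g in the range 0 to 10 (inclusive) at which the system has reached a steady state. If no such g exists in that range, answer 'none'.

Gen 0: 110000010
Gen 1 (rule 89): 111111001
Gen 2 (rule 22): 000000111
Gen 3 (rule 89): 111110101
Gen 4 (rule 22): 000000101
Gen 5 (rule 89): 111110000
Gen 6 (rule 22): 000001000
Gen 7 (rule 89): 111100111
Gen 8 (rule 22): 000011000
Gen 9 (rule 89): 111011111
Gen 10 (rule 22): 000000000
Gen 11 (rule 89): 111111111
Gen 12 (rule 22): 000000000

Answer: 10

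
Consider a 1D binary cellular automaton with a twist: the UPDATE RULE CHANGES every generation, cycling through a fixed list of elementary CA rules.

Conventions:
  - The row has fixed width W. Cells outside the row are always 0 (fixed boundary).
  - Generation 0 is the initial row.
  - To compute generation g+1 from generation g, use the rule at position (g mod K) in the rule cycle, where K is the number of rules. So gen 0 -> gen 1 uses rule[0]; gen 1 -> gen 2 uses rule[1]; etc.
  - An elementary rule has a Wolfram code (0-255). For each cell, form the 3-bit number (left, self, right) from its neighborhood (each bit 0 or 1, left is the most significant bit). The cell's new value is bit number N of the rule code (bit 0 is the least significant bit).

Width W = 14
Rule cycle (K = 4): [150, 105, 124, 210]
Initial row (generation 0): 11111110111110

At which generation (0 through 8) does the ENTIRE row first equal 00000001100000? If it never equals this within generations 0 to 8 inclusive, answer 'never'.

Answer: never

Derivation:
Gen 0: 11111110111110
Gen 1 (rule 150): 01111100011101
Gen 2 (rule 105): 01000101010110
Gen 3 (rule 124): 01100111111111
Gen 4 (rule 210): 10111011111111
Gen 5 (rule 150): 10010001111110
Gen 6 (rule 105): 00000101000010
Gen 7 (rule 124): 00000111100011
Gen 8 (rule 210): 00001011110101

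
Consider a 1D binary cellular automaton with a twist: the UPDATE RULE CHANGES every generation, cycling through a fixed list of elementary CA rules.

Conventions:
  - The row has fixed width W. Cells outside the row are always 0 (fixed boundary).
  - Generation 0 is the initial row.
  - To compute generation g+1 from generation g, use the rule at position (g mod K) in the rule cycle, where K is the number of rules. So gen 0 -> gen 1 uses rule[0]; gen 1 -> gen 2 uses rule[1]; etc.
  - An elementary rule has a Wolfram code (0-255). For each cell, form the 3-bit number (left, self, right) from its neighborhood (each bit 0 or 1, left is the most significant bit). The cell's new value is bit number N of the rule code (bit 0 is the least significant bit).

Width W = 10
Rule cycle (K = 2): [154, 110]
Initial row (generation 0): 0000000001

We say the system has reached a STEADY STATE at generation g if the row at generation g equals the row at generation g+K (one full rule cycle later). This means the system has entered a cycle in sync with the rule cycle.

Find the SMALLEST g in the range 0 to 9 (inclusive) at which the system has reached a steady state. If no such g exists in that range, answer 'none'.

Gen 0: 0000000001
Gen 1 (rule 154): 0000000010
Gen 2 (rule 110): 0000000110
Gen 3 (rule 154): 0000001101
Gen 4 (rule 110): 0000011111
Gen 5 (rule 154): 0000111110
Gen 6 (rule 110): 0001100010
Gen 7 (rule 154): 0011010101
Gen 8 (rule 110): 0111111111
Gen 9 (rule 154): 1111111110
Gen 10 (rule 110): 1000000010
Gen 11 (rule 154): 0100000101

Answer: none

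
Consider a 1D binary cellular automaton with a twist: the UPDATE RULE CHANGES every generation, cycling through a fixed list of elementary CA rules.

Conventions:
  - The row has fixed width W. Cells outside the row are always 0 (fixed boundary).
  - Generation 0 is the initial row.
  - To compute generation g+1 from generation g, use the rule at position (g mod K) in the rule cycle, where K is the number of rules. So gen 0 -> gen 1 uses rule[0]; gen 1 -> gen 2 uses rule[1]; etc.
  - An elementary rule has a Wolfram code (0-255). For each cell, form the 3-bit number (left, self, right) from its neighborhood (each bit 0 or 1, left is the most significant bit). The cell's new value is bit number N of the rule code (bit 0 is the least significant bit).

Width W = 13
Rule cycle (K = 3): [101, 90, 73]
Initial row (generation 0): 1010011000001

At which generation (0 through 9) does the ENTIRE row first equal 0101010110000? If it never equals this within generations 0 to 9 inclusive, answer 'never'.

Gen 0: 1010011000001
Gen 1 (rule 101): 1110001011101
Gen 2 (rule 90): 1011010010100
Gen 3 (rule 73): 0011000000001
Gen 4 (rule 101): 1001011111101
Gen 5 (rule 90): 0110010000100
Gen 6 (rule 73): 0110000110001
Gen 7 (rule 101): 0010110010101
Gen 8 (rule 90): 0100111100000
Gen 9 (rule 73): 0000100101111

Answer: never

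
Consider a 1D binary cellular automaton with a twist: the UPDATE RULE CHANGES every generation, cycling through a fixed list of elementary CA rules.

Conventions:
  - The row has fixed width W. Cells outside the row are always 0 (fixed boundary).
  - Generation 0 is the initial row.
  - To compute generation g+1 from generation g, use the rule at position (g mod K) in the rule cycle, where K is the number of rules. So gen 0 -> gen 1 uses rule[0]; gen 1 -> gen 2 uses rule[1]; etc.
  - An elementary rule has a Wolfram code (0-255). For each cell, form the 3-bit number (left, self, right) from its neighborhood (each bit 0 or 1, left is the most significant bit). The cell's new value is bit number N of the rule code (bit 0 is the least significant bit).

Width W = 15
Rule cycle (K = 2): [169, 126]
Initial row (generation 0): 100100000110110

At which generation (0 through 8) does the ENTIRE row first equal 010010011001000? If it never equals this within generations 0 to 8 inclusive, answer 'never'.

Answer: never

Derivation:
Gen 0: 100100000110110
Gen 1 (rule 169): 000001110101100
Gen 2 (rule 126): 000011011111110
Gen 3 (rule 169): 111010111111100
Gen 4 (rule 126): 101111100000110
Gen 5 (rule 169): 011111001110100
Gen 6 (rule 126): 110001111011110
Gen 7 (rule 169): 100101110111100
Gen 8 (rule 126): 111111011100110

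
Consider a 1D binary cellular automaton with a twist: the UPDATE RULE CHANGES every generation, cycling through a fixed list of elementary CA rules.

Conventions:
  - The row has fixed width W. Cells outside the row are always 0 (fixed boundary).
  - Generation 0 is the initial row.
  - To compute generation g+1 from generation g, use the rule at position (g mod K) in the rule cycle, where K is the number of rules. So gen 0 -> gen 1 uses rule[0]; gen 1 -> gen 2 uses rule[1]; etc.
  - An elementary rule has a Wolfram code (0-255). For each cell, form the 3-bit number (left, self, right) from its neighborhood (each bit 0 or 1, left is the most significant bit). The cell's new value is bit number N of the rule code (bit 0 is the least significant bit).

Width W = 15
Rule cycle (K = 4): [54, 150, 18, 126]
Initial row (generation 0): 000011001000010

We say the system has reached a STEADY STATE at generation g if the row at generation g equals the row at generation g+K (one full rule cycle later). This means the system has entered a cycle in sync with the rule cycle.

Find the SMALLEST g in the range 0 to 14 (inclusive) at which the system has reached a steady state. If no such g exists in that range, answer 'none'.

Gen 0: 000011001000010
Gen 1 (rule 54): 000100111100111
Gen 2 (rule 150): 001111011011010
Gen 3 (rule 18): 010000000000001
Gen 4 (rule 126): 111000000000011
Gen 5 (rule 54): 000100000000100
Gen 6 (rule 150): 001110000001110
Gen 7 (rule 18): 010001000010001
Gen 8 (rule 126): 111011100111011
Gen 9 (rule 54): 000100011000100
Gen 10 (rule 150): 001110100101110
Gen 11 (rule 18): 010000011000001
Gen 12 (rule 126): 111000111100011
Gen 13 (rule 54): 000101000010100
Gen 14 (rule 150): 001101100110110
Gen 15 (rule 18): 010000011000001
Gen 16 (rule 126): 111000111100011
Gen 17 (rule 54): 000101000010100
Gen 18 (rule 150): 001101100110110

Answer: 11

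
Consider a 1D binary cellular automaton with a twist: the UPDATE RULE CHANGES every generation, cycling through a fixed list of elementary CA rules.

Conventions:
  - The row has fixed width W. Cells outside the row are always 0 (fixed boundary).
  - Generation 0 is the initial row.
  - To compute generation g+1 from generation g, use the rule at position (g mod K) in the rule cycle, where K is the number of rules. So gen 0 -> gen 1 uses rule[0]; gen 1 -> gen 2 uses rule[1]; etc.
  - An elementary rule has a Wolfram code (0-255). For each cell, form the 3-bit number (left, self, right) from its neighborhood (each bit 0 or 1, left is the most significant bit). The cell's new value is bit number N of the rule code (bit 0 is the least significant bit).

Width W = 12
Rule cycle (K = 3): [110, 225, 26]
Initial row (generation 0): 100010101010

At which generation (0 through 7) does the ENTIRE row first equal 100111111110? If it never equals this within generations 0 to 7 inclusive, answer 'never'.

Gen 0: 100010101010
Gen 1 (rule 110): 100111111110
Gen 2 (rule 225): 000011111110
Gen 3 (rule 26): 000110000001
Gen 4 (rule 110): 001110000011
Gen 5 (rule 225): 100110111001
Gen 6 (rule 26): 011100100110
Gen 7 (rule 110): 110101101110

Answer: 1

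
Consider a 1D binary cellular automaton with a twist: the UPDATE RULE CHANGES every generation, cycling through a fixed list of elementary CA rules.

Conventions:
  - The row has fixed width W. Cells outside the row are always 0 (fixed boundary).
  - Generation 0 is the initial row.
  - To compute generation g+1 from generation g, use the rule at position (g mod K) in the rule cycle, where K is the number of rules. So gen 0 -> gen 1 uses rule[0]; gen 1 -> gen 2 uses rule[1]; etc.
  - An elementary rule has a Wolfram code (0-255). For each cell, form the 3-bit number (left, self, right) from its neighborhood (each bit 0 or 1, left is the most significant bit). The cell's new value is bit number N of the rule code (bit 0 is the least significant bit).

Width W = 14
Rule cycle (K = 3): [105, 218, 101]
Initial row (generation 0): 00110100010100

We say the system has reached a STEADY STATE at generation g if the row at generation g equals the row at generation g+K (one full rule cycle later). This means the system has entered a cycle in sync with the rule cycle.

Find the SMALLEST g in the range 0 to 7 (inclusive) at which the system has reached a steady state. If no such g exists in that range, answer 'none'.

Gen 0: 00110100010100
Gen 1 (rule 105): 10111001001001
Gen 2 (rule 218): 00111110110110
Gen 3 (rule 101): 10000011011010
Gen 4 (rule 105): 00111011111100
Gen 5 (rule 218): 01111011111110
Gen 6 (rule 101): 00001100000010
Gen 7 (rule 105): 11101101111000
Gen 8 (rule 218): 11101101111100
Gen 9 (rule 101): 00110110000101
Gen 10 (rule 105): 10111110110010

Answer: none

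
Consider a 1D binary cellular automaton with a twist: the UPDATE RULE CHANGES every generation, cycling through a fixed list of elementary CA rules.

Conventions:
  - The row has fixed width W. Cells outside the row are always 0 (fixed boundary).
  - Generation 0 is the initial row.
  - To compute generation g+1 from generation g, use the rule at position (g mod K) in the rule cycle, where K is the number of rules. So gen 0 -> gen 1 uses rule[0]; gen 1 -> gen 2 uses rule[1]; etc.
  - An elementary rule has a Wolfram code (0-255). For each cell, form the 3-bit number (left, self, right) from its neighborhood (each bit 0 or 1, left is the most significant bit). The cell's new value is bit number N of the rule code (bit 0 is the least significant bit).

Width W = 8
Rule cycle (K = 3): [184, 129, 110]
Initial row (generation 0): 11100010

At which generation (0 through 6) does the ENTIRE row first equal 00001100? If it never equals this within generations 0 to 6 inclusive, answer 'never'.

Answer: 3

Derivation:
Gen 0: 11100010
Gen 1 (rule 184): 11010001
Gen 2 (rule 129): 00000100
Gen 3 (rule 110): 00001100
Gen 4 (rule 184): 00001010
Gen 5 (rule 129): 11100000
Gen 6 (rule 110): 10100000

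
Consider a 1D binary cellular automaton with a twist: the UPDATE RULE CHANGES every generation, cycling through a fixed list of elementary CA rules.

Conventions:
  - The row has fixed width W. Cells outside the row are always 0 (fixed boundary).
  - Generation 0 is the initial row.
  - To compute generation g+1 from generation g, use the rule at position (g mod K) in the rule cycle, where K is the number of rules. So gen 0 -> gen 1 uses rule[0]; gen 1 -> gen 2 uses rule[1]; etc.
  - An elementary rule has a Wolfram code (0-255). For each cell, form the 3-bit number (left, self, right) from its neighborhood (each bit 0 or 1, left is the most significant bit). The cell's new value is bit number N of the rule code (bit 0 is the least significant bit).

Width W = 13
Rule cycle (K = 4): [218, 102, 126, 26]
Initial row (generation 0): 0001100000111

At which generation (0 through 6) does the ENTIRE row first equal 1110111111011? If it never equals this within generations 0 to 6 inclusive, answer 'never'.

Answer: 3

Derivation:
Gen 0: 0001100000111
Gen 1 (rule 218): 0011110001111
Gen 2 (rule 102): 0100010010001
Gen 3 (rule 126): 1110111111011
Gen 4 (rule 26): 1000100000010
Gen 5 (rule 218): 0101010000101
Gen 6 (rule 102): 1111110001111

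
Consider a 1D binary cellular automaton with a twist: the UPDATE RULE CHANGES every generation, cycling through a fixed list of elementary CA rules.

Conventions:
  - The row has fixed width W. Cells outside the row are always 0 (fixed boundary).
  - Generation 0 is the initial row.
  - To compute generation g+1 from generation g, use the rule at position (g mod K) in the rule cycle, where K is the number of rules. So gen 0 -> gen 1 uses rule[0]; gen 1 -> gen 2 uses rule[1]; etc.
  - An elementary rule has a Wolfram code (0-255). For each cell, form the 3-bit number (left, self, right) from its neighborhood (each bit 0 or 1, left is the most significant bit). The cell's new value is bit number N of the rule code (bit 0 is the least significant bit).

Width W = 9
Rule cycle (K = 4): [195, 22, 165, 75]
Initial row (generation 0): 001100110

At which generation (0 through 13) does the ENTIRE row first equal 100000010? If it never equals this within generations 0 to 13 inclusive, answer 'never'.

Gen 0: 001100110
Gen 1 (rule 195): 110101010
Gen 2 (rule 22): 000101011
Gen 3 (rule 165): 110111100
Gen 4 (rule 75): 110100101
Gen 5 (rule 195): 010001000
Gen 6 (rule 22): 111011100
Gen 7 (rule 165): 010101001
Gen 8 (rule 75): 100000010
Gen 9 (rule 195): 001111100
Gen 10 (rule 22): 010000010
Gen 11 (rule 165): 010111010
Gen 12 (rule 75): 100101000
Gen 13 (rule 195): 001000011

Answer: 8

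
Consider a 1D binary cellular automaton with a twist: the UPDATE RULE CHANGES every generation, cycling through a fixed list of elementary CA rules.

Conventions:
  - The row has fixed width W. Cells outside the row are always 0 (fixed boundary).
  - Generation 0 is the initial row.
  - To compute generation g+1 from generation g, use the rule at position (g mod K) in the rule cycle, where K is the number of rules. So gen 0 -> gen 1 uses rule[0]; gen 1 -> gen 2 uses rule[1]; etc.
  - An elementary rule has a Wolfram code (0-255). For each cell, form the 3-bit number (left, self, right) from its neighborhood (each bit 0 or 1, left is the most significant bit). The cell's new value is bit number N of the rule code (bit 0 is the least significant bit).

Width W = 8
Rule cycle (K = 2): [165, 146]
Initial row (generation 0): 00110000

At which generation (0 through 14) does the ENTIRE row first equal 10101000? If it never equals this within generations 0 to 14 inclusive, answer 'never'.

Answer: never

Derivation:
Gen 0: 00110000
Gen 1 (rule 165): 10000111
Gen 2 (rule 146): 01001010
Gen 3 (rule 165): 01001110
Gen 4 (rule 146): 10110101
Gen 5 (rule 165): 11001111
Gen 6 (rule 146): 00110110
Gen 7 (rule 165): 10001000
Gen 8 (rule 146): 01010100
Gen 9 (rule 165): 01111101
Gen 10 (rule 146): 10111000
Gen 11 (rule 165): 11010011
Gen 12 (rule 146): 00001100
Gen 13 (rule 165): 11100001
Gen 14 (rule 146): 01010010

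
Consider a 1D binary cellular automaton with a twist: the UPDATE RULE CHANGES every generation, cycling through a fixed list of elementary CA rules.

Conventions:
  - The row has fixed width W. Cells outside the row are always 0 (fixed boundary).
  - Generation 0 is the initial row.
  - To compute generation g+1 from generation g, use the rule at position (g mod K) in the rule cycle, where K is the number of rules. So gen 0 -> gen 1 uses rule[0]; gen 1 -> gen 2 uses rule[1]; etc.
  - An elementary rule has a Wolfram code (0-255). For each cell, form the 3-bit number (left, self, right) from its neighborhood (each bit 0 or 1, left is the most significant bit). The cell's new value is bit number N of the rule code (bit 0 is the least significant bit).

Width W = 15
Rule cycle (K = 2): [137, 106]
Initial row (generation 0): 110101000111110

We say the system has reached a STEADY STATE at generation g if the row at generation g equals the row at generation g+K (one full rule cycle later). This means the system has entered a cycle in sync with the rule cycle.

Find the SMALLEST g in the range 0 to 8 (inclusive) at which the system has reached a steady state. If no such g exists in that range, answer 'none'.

Gen 0: 110101000111110
Gen 1 (rule 137): 100000010111100
Gen 2 (rule 106): 000000101100100
Gen 3 (rule 137): 111110001000001
Gen 4 (rule 106): 100010010000010
Gen 5 (rule 137): 001000000111000
Gen 6 (rule 106): 010000001101000
Gen 7 (rule 137): 000111101000011
Gen 8 (rule 106): 001100110000111
Gen 9 (rule 137): 101000100110110
Gen 10 (rule 106): 010001001111110

Answer: none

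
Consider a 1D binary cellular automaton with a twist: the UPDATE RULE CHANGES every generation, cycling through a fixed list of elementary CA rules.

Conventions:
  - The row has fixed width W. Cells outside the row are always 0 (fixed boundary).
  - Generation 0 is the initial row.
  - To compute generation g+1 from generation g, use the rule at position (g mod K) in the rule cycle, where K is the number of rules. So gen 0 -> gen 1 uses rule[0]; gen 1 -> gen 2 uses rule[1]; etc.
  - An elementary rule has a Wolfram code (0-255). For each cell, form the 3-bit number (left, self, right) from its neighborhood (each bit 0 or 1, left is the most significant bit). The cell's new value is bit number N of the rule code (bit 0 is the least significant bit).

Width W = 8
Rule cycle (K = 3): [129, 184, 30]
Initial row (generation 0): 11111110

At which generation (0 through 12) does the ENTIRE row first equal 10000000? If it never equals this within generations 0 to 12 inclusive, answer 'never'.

Answer: 7

Derivation:
Gen 0: 11111110
Gen 1 (rule 129): 01111100
Gen 2 (rule 184): 01111010
Gen 3 (rule 30): 11000011
Gen 4 (rule 129): 00011000
Gen 5 (rule 184): 00010100
Gen 6 (rule 30): 00110110
Gen 7 (rule 129): 10000000
Gen 8 (rule 184): 01000000
Gen 9 (rule 30): 11100000
Gen 10 (rule 129): 01001111
Gen 11 (rule 184): 00101110
Gen 12 (rule 30): 01101001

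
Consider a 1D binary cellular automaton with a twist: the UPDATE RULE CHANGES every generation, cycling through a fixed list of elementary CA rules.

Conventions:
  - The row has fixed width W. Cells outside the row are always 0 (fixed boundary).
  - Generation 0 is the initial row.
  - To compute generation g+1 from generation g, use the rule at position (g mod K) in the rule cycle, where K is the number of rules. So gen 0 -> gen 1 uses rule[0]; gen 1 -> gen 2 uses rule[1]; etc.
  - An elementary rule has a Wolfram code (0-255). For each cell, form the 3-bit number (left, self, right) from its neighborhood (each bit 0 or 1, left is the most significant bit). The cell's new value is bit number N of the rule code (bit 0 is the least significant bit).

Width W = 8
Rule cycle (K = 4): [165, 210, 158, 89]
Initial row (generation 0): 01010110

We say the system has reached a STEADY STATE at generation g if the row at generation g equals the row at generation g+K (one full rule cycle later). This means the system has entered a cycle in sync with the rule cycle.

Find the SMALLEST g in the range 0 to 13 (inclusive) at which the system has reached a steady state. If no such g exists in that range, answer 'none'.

Answer: none

Derivation:
Gen 0: 01010110
Gen 1 (rule 165): 01111000
Gen 2 (rule 210): 10111100
Gen 3 (rule 158): 10111010
Gen 4 (rule 89): 00101001
Gen 5 (rule 165): 10111001
Gen 6 (rule 210): 00011110
Gen 7 (rule 158): 00111101
Gen 8 (rule 89): 10100100
Gen 9 (rule 165): 11100101
Gen 10 (rule 210): 01111000
Gen 11 (rule 158): 11110100
Gen 12 (rule 89): 10010011
Gen 13 (rule 165): 10010000
Gen 14 (rule 210): 01101000
Gen 15 (rule 158): 11001100
Gen 16 (rule 89): 11101111
Gen 17 (rule 165): 01010110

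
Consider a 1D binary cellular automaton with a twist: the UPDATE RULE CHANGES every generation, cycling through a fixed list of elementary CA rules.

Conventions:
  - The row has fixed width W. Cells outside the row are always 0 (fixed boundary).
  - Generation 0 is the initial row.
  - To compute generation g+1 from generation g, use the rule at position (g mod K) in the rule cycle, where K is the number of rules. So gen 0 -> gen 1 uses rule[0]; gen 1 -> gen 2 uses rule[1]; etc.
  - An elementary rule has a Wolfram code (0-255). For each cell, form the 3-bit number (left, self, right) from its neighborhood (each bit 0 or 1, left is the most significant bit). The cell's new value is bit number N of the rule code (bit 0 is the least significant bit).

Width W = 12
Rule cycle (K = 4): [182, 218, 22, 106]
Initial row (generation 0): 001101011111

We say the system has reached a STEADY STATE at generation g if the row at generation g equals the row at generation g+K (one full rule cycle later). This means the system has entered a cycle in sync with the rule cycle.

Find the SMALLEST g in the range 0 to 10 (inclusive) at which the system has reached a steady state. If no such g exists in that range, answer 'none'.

Answer: 4

Derivation:
Gen 0: 001101011111
Gen 1 (rule 182): 010011101110
Gen 2 (rule 218): 101111101111
Gen 3 (rule 22): 100000000000
Gen 4 (rule 106): 000000000000
Gen 5 (rule 182): 000000000000
Gen 6 (rule 218): 000000000000
Gen 7 (rule 22): 000000000000
Gen 8 (rule 106): 000000000000
Gen 9 (rule 182): 000000000000
Gen 10 (rule 218): 000000000000
Gen 11 (rule 22): 000000000000
Gen 12 (rule 106): 000000000000
Gen 13 (rule 182): 000000000000
Gen 14 (rule 218): 000000000000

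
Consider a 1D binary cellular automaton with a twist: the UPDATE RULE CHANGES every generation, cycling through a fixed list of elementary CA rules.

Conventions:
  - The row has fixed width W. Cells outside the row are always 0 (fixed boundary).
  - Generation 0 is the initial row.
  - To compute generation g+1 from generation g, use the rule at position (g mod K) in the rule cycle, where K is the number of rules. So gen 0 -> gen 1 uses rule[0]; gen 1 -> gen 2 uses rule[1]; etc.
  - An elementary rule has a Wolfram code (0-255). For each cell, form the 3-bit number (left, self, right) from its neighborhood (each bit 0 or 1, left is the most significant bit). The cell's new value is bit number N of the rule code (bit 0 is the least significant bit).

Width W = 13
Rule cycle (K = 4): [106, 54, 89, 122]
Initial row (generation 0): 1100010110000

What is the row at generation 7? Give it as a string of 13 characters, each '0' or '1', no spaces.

Answer: 1110011011100

Derivation:
Gen 0: 1100010110000
Gen 1 (rule 106): 1100101110000
Gen 2 (rule 54): 0011110001000
Gen 3 (rule 89): 1010011100111
Gen 4 (rule 122): 0101110111101
Gen 5 (rule 106): 1011011100110
Gen 6 (rule 54): 1100100011001
Gen 7 (rule 89): 1110011011100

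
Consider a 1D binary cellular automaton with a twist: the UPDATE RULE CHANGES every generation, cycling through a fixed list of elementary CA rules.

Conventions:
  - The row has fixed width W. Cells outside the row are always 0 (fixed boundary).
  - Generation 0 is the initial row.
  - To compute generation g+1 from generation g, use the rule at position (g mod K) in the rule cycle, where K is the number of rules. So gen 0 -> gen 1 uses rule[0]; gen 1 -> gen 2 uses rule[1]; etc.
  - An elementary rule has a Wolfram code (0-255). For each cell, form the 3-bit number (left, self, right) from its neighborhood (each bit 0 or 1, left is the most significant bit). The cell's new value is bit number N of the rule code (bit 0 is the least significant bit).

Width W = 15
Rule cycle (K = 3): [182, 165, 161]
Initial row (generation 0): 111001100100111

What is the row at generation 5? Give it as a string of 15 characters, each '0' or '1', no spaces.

Answer: 110111101111001

Derivation:
Gen 0: 111001100100111
Gen 1 (rule 182): 010110011111010
Gen 2 (rule 165): 011000001110110
Gen 3 (rule 161): 000011100101000
Gen 4 (rule 182): 000101011111100
Gen 5 (rule 165): 110111101111001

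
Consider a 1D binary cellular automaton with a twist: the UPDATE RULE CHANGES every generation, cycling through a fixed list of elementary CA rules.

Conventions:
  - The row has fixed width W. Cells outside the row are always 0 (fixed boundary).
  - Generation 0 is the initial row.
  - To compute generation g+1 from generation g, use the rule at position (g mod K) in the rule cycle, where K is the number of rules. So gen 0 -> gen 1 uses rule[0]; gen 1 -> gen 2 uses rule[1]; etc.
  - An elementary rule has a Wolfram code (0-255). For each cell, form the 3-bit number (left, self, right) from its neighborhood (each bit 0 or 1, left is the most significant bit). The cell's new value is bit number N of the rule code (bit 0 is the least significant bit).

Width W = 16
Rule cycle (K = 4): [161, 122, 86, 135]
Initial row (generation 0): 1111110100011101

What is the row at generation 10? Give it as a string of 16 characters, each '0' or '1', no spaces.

Gen 0: 1111110100011101
Gen 1 (rule 161): 0111101001001010
Gen 2 (rule 122): 1100110110110101
Gen 3 (rule 86): 0111010010010101
Gen 4 (rule 135): 1010010110110101
Gen 5 (rule 161): 0100001001001010
Gen 6 (rule 122): 1010010110110101
Gen 7 (rule 86): 1011110010010101
Gen 8 (rule 135): 1001100110110101
Gen 9 (rule 161): 0000000001001010
Gen 10 (rule 122): 0000000010110101

Answer: 0000000010110101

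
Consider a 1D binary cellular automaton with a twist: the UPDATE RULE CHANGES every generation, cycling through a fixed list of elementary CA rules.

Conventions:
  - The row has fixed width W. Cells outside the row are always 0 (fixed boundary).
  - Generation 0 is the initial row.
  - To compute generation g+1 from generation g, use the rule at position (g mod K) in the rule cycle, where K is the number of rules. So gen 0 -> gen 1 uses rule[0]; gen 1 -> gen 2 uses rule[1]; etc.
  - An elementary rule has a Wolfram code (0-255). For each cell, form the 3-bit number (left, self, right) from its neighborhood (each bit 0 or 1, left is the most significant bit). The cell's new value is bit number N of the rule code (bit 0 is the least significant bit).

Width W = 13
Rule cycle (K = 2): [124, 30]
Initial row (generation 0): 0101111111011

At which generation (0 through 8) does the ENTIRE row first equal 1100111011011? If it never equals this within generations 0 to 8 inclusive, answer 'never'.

Answer: 5

Derivation:
Gen 0: 0101111111011
Gen 1 (rule 124): 0111000001111
Gen 2 (rule 30): 1100100011000
Gen 3 (rule 124): 1110110011100
Gen 4 (rule 30): 1000101110010
Gen 5 (rule 124): 1100111011011
Gen 6 (rule 30): 1011100010010
Gen 7 (rule 124): 1110110011011
Gen 8 (rule 30): 1000101110010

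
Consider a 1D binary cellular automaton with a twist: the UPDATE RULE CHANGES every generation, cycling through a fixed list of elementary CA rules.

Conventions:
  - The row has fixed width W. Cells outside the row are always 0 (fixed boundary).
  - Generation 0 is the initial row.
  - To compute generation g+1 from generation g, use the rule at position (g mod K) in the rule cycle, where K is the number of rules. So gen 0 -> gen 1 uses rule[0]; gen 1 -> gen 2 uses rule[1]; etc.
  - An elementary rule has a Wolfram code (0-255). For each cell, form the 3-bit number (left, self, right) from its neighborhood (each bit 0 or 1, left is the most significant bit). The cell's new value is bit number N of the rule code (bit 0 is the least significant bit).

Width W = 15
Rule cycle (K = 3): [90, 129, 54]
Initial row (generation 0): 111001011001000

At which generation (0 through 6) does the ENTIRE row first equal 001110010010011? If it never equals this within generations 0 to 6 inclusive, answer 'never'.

Gen 0: 111001011001000
Gen 1 (rule 90): 101110011110100
Gen 2 (rule 129): 000100001100001
Gen 3 (rule 54): 001110010010011
Gen 4 (rule 90): 011011101101111
Gen 5 (rule 129): 000001000000110
Gen 6 (rule 54): 000011100001001

Answer: 3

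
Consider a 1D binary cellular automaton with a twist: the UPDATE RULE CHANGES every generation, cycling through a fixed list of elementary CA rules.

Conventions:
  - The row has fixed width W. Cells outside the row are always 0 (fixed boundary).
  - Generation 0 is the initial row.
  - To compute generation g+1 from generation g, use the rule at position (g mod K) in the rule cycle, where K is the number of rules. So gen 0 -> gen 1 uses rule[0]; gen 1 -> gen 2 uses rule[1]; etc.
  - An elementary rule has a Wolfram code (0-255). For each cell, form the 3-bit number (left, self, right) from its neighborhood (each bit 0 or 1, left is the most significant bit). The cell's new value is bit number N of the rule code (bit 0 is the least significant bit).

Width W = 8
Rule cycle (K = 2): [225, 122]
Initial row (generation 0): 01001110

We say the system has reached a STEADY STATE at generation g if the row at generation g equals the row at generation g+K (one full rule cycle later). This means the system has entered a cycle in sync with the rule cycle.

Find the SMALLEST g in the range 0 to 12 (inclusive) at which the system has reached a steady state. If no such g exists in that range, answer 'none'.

Answer: 8

Derivation:
Gen 0: 01001110
Gen 1 (rule 225): 00000110
Gen 2 (rule 122): 00001111
Gen 3 (rule 225): 11100111
Gen 4 (rule 122): 10111101
Gen 5 (rule 225): 01011110
Gen 6 (rule 122): 10110011
Gen 7 (rule 225): 01010001
Gen 8 (rule 122): 10101010
Gen 9 (rule 225): 01010100
Gen 10 (rule 122): 10101010
Gen 11 (rule 225): 01010100
Gen 12 (rule 122): 10101010
Gen 13 (rule 225): 01010100
Gen 14 (rule 122): 10101010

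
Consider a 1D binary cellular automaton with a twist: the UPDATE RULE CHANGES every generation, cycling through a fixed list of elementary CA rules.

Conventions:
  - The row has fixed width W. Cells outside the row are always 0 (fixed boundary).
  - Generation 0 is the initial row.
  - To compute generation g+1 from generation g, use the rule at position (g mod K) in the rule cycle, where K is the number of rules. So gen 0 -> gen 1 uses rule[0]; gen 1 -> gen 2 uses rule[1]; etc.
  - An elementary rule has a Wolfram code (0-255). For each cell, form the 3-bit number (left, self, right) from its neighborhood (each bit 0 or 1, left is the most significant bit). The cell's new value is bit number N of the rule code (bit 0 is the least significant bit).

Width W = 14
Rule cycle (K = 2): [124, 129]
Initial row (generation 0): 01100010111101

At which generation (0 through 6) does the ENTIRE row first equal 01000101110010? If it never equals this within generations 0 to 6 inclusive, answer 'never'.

Answer: never

Derivation:
Gen 0: 01100010111101
Gen 1 (rule 124): 01110011100111
Gen 2 (rule 129): 00100001000010
Gen 3 (rule 124): 00110001100011
Gen 4 (rule 129): 10000100001000
Gen 5 (rule 124): 11000110001100
Gen 6 (rule 129): 00010000100001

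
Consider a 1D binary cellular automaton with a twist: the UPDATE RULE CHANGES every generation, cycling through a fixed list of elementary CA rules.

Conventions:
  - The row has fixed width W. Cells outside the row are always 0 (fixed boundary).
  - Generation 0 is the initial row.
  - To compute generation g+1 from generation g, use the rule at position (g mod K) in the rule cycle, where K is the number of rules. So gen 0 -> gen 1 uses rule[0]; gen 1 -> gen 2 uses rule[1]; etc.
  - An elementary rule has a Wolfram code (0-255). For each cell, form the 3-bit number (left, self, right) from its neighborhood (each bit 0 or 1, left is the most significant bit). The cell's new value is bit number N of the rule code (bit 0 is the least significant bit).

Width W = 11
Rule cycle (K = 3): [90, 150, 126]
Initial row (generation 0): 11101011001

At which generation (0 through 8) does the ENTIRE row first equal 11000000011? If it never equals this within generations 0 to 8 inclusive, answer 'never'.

Answer: 5

Derivation:
Gen 0: 11101011001
Gen 1 (rule 90): 10100011110
Gen 2 (rule 150): 10110101101
Gen 3 (rule 126): 11111111111
Gen 4 (rule 90): 10000000001
Gen 5 (rule 150): 11000000011
Gen 6 (rule 126): 11100000111
Gen 7 (rule 90): 10110001101
Gen 8 (rule 150): 10001010001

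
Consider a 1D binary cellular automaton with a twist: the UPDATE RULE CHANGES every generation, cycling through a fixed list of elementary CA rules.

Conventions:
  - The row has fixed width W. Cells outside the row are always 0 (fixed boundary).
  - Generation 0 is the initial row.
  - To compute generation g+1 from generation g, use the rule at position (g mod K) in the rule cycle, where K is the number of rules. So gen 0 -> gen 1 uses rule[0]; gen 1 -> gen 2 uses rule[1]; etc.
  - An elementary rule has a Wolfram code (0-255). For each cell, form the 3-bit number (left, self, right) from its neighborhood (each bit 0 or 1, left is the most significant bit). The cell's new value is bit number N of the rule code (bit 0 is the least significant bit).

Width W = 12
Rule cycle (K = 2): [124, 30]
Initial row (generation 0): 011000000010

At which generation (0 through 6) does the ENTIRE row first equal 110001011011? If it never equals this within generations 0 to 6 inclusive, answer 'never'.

Answer: never

Derivation:
Gen 0: 011000000010
Gen 1 (rule 124): 011100000011
Gen 2 (rule 30): 110010000110
Gen 3 (rule 124): 111011000111
Gen 4 (rule 30): 100010101100
Gen 5 (rule 124): 110011111110
Gen 6 (rule 30): 101110000001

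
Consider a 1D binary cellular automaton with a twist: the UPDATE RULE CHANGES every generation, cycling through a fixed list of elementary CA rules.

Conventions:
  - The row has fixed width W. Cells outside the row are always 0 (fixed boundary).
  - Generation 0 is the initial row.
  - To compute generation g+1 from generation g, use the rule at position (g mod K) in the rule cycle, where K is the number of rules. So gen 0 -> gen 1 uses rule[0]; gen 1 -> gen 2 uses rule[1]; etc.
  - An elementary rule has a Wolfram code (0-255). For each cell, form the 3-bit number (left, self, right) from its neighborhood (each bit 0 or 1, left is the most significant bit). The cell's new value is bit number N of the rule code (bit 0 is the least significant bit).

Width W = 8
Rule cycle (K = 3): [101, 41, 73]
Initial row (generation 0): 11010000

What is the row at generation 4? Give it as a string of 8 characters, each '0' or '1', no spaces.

Gen 0: 11010000
Gen 1 (rule 101): 01110111
Gen 2 (rule 41): 01001100
Gen 3 (rule 73): 00001101
Gen 4 (rule 101): 11100111

Answer: 11100111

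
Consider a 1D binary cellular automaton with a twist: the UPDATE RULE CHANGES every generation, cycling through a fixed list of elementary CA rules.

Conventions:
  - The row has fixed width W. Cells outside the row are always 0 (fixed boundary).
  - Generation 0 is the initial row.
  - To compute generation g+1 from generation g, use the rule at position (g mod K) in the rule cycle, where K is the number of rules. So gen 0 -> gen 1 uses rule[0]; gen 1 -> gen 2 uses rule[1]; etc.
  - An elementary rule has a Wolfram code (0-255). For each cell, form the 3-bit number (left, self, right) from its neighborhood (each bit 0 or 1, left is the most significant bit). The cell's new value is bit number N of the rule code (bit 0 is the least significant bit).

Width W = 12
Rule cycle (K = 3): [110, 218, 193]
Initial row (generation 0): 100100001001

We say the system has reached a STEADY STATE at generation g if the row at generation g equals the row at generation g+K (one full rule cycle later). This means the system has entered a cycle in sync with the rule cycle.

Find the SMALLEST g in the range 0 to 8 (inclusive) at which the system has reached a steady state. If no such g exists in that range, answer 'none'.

Gen 0: 100100001001
Gen 1 (rule 110): 101100011011
Gen 2 (rule 218): 001110111011
Gen 3 (rule 193): 100110011001
Gen 4 (rule 110): 101110111011
Gen 5 (rule 218): 001110111011
Gen 6 (rule 193): 100110011001
Gen 7 (rule 110): 101110111011
Gen 8 (rule 218): 001110111011
Gen 9 (rule 193): 100110011001
Gen 10 (rule 110): 101110111011
Gen 11 (rule 218): 001110111011

Answer: 2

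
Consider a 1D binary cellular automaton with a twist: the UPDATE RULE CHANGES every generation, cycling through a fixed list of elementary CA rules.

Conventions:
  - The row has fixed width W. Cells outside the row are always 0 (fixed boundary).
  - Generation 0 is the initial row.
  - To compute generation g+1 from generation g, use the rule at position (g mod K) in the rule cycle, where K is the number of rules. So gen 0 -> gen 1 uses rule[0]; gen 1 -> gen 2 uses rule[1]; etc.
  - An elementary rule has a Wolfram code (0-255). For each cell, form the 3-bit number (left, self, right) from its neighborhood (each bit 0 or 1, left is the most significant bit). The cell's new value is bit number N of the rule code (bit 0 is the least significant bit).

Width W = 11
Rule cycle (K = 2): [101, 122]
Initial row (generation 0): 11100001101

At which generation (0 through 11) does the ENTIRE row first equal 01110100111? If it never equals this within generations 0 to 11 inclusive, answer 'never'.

Answer: 11

Derivation:
Gen 0: 11100001101
Gen 1 (rule 101): 00101100111
Gen 2 (rule 122): 01011111101
Gen 3 (rule 101): 01100000111
Gen 4 (rule 122): 11110001101
Gen 5 (rule 101): 00010100111
Gen 6 (rule 122): 00101011101
Gen 7 (rule 101): 10111100111
Gen 8 (rule 122): 01100111101
Gen 9 (rule 101): 00100000111
Gen 10 (rule 122): 01010001101
Gen 11 (rule 101): 01110100111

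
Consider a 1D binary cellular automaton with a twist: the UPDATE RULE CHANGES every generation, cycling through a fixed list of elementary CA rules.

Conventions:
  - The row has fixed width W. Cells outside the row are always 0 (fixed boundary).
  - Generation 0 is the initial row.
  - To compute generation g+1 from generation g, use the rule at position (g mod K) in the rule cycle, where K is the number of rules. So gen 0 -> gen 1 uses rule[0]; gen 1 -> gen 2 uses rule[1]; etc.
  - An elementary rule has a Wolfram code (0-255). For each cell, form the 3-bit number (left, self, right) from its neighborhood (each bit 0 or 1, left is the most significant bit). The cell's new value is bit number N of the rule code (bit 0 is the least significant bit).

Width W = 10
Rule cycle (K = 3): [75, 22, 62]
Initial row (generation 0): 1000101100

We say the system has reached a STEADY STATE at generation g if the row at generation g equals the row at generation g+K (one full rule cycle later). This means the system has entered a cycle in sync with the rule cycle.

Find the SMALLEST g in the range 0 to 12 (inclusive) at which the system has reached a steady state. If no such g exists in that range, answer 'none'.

Gen 0: 1000101100
Gen 1 (rule 75): 0011001101
Gen 2 (rule 22): 0100110001
Gen 3 (rule 62): 1111101011
Gen 4 (rule 75): 1000100011
Gen 5 (rule 22): 1101110100
Gen 6 (rule 62): 1011001110
Gen 7 (rule 75): 0011011010
Gen 8 (rule 22): 0100000011
Gen 9 (rule 62): 1110000110
Gen 10 (rule 75): 1010111110
Gen 11 (rule 22): 1010000001
Gen 12 (rule 62): 1111000011
Gen 13 (rule 75): 1001011111
Gen 14 (rule 22): 1111000000
Gen 15 (rule 62): 1000100000

Answer: none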